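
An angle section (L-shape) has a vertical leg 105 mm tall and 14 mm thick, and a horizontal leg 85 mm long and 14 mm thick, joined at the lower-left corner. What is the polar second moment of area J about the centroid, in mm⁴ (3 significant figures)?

J ≈ 4.11 × 10⁶ mm⁴

Split into non-overlapping primitives; take the origin at the lower-left of the bounding box.
Vertical leg: 14 × 105, A = 1 470 mm², y = 52.5 mm, Ī = 1 350 563 mm⁴.
Horizontal leg (remainder): 71 × 14, A = 994 mm², y = 7 mm, Ī = 16 235 mm⁴.
Centroid: ȳ = ΣA·y / ΣA = 34.145 mm.
Transfer each piece to the centroidal x-axis using Ī + A·d² with d = y − 34.145:
  vertical leg: d = 18.355 mm → contributes +1 845 820 mm⁴
  horizontal leg (remainder): d = -27.145 mm → contributes +748 659 mm⁴
Total I = 2 594 480 mm⁴.
For the y-axis: x̄ = 24.145 mm.
Repeating about the centroidal y-axis gives I_y = 1 512 700 mm⁴.
Polar second moment: J = I_x + I_y = 4 107 179 mm⁴.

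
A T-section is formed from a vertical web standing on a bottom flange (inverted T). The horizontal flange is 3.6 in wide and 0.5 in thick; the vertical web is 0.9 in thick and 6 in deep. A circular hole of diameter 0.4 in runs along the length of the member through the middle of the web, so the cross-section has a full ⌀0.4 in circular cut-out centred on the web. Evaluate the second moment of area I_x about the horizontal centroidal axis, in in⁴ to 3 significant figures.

Treat the section as a set of non-overlapping primitives; coordinates are from the bounding-box lower-left.
Flange: 3.6 × 0.5, A = 1.8 in², y = 0.25 in, Ī = 0.0375 in⁴.
Web: 0.9 × 6, A = 5.4 in², y = 3.5 in, Ī = 16.2 in⁴.
Hole (subtracted): ⌀0.4, A = 0.12566 in², y = 3.5 in, Ī = 0.0012566 in⁴.
Centroid: ȳ = ΣA·y / ΣA = 2.6731 in.
Transfer each piece to the horizontal centroidal axis using Ī + A·d² with d = y − 2.6731:
  flange: d = -2.4231 in → contributes +10.606 in⁴
  web: d = 0.82693 in → contributes +19.893 in⁴
  hole: d = 0.82693 in → contributes −0.087188 in⁴
Total I = 30.411 in⁴.

I_x ≈ 30.4 in⁴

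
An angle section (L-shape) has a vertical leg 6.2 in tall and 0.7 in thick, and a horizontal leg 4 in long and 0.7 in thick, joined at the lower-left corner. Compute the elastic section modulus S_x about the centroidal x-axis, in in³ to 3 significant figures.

Treat the section as a set of non-overlapping primitives; coordinates are from the bounding-box lower-left.
Vertical leg: 0.7 × 6.2, A = 4.34 in², y = 3.1 in, Ī = 13.902 in⁴.
Horizontal leg (remainder): 3.3 × 0.7, A = 2.31 in², y = 0.35 in, Ī = 0.094325 in⁴.
Centroid: ȳ = ΣA·y / ΣA = 2.1447 in.
Transfer each piece to the centroidal x-axis using Ī + A·d² with d = y − 2.1447:
  vertical leg: d = 0.95526 in → contributes +17.863 in⁴
  horizontal leg (remainder): d = -1.7947 in → contributes +7.535 in⁴
Total I = 25.398 in⁴.
Extreme fibre distance c = 4.0553 in; S = I/c = 6.2629 in³.

S_x ≈ 6.26 in³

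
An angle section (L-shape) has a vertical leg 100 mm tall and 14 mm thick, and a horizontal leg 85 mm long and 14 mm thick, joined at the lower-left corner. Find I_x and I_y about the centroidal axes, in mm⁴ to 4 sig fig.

Split into non-overlapping primitives; take the origin at the lower-left of the bounding box.
Vertical leg: 14 × 100, A = 1 400 mm², y = 50 mm, Ī = 1 166 667 mm⁴.
Horizontal leg (remainder): 71 × 14, A = 994 mm², y = 7 mm, Ī = 16235.3 mm⁴.
Centroid: ȳ = ΣA·y / ΣA = 32.1462 mm.
Transfer each piece to the centroidal x-axis using Ī + A·d² with d = y − 32.1462:
  vertical leg: d = 17.8538 mm → contributes +1 612 928 mm⁴
  horizontal leg (remainder): d = -25.1462 mm → contributes +644 773 mm⁴
Total I = 2 257 701 mm⁴.
For the y-axis: x̄ = 24.6462 mm.
Repeating about the centroidal y-axis gives I_y = 1 490 378 mm⁴.

I_x ≈ 2.258 × 10⁶ mm⁴, I_y ≈ 1.490 × 10⁶ mm⁴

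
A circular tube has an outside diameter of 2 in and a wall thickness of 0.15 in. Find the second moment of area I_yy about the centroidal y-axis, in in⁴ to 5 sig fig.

Treat the section as a set of non-overlapping primitives; coordinates are from the bounding-box lower-left.
Outer circle: ⌀2, A = 3.141593 in², x = 1 in, Ī = 0.7853982 in⁴.
Bore (subtracted): ⌀1.7, A = 2.269801 in², x = 1 in, Ī = 0.4099828 in⁴.
By symmetry the centroid is at mid-width, x̄ = 1 in.
All pieces are centred on the centroidal y-axis, so I = ΣĪ (holes subtracted) = 0.3754154 in⁴.

I_yy ≈ 0.37542 in⁴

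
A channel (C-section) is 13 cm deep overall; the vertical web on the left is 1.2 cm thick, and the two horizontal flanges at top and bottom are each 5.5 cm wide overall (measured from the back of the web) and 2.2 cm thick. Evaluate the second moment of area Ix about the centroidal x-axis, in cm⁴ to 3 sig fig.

Ix ≈ 779 cm⁴

Split into non-overlapping primitives; take the origin at the lower-left of the bounding box.
Web: 1.2 × 13, A = 15.6 cm², y = 6.5 cm, Ī = 219.7 cm⁴.
Top flange (beyond web): 4.3 × 2.2, A = 9.46 cm², y = 11.9 cm, Ī = 3.8155 cm⁴.
Bottom flange (beyond web): 4.3 × 2.2, A = 9.46 cm², y = 1.1 cm, Ī = 3.8155 cm⁴.
By symmetry the centroid is at mid-height, ȳ = 6.5 cm.
Transfer each piece to the centroidal x-axis using Ī + A·d² with d = y − 6.5:
  web: d = 0 cm → contributes +219.7 cm⁴
  top flange (beyond web): d = 5.4 cm → contributes +279.67 cm⁴
  bottom flange (beyond web): d = -5.4 cm → contributes +279.67 cm⁴
Total I = 779.04 cm⁴.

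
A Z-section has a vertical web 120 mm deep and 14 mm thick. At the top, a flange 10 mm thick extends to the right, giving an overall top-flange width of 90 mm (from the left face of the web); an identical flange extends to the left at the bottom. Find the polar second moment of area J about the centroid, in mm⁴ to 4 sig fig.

J ≈ 1.046 × 10⁷ mm⁴

Split into non-overlapping primitives; take the origin at the lower-left of the bounding box.
Web: 14 × 120, A = 1 680 mm², y = 60 mm, Ī = 2 016 000 mm⁴.
Top flange (beyond web): 76 × 10, A = 760 mm², y = 115 mm, Ī = 6333.33 mm⁴.
Bottom flange (beyond web): 76 × 10, A = 760 mm², y = 5 mm, Ī = 6333.33 mm⁴.
Centroid: ȳ = ΣA·y / ΣA = 60 mm.
Transfer each piece to the centroidal x-axis using Ī + A·d² with d = y − 60:
  web: d = 0 mm → contributes +2 016 000 mm⁴
  top flange (beyond web): d = 55 mm → contributes +2 305 333 mm⁴
  bottom flange (beyond web): d = -55 mm → contributes +2 305 333 mm⁴
Total I = 6 626 667 mm⁴.
For the y-axis: x̄ = 83 mm.
Repeating about the centroidal y-axis gives I_y = 3 837 067 mm⁴.
Polar second moment: J = I_x + I_y = 10 463 733 mm⁴.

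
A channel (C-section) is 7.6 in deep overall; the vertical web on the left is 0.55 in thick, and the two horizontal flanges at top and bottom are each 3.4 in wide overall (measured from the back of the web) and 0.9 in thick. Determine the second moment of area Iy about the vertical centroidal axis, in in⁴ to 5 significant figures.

Iy ≈ 10.234 in⁴

Treat the section as a set of non-overlapping primitives; coordinates are from the bounding-box lower-left.
Web: 0.55 × 7.6, A = 4.18 in², x = 0.275 in, Ī = 0.1053708 in⁴.
Top flange (beyond web): 2.85 × 0.9, A = 2.565 in², x = 1.975 in, Ī = 1.736184 in⁴.
Bottom flange (beyond web): 2.85 × 0.9, A = 2.565 in², x = 1.975 in, Ī = 1.736184 in⁴.
Centroid: x̄ = ΣA·x / ΣA = 1.211735 in.
Transfer each piece to the vertical centroidal axis using Ī + A·d² with d = x − 1.211735:
  web: d = -0.9367347 in → contributes +3.773203 in⁴
  top flange (beyond web): d = 0.7632653 in → contributes +3.230486 in⁴
  bottom flange (beyond web): d = 0.7632653 in → contributes +3.230486 in⁴
Total I = 10.23418 in⁴.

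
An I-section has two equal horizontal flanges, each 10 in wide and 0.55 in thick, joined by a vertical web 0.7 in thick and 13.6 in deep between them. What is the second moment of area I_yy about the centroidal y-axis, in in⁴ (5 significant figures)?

Treat the section as a set of non-overlapping primitives; coordinates are from the bounding-box lower-left.
Bottom flange: 10 × 0.55, A = 5.5 in², x = 5 in, Ī = 45.83333 in⁴.
Web: 0.7 × 13.6, A = 9.52 in², x = 5 in, Ī = 0.3887333 in⁴.
Top flange: 10 × 0.55, A = 5.5 in², x = 5 in, Ī = 45.83333 in⁴.
By symmetry the centroid is at mid-width, x̄ = 5 in.
All pieces are centred on the centroidal y-axis, so I = ΣĪ = 92.0554 in⁴.

I_yy ≈ 92.055 in⁴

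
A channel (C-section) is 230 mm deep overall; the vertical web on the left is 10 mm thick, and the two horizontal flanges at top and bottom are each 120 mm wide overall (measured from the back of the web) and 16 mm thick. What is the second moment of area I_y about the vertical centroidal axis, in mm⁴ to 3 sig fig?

Treat the section as a set of non-overlapping primitives; coordinates are from the bounding-box lower-left.
Web: 10 × 230, A = 2 300 mm², x = 5 mm, Ī = 19 167 mm⁴.
Top flange (beyond web): 110 × 16, A = 1 760 mm², x = 65 mm, Ī = 1 774 667 mm⁴.
Bottom flange (beyond web): 110 × 16, A = 1 760 mm², x = 65 mm, Ī = 1 774 667 mm⁴.
Centroid: x̄ = ΣA·x / ΣA = 41.289 mm.
Transfer each piece to the vertical centroidal axis using Ī + A·d² with d = x − 41.289:
  web: d = -36.289 mm → contributes +3 047 960 mm⁴
  top flange (beyond web): d = 23.711 mm → contributes +2 764 187 mm⁴
  bottom flange (beyond web): d = 23.711 mm → contributes +2 764 187 mm⁴
Total I = 8 576 335 mm⁴.

I_y ≈ 8.58 × 10⁶ mm⁴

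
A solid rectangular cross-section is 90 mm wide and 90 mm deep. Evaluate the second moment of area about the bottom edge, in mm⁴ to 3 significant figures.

I_base ≈ 2.19 × 10⁷ mm⁴

The section: 90 × 90, A = 8 100 mm², y = 45 mm, Ī = 5 467 500 mm⁴.
Transfer it to a horizontal axis along the bottom face using Ī + A·d² with d = y − 0:
  the section: d = 45 mm → contributes +21 870 000 mm⁴
Total I = 21 870 000 mm⁴.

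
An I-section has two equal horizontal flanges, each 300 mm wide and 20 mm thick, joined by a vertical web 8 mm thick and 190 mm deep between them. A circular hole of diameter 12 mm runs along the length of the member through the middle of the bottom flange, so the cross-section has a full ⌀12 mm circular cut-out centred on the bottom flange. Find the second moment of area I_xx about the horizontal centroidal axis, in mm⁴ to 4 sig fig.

Break the section into simple shapes (no overlaps), measuring from the bottom-left corner of the bounding box.
Bottom flange: 300 × 20, A = 6 000 mm², y = 10 mm, Ī = 200 000 mm⁴.
Web: 8 × 190, A = 1 520 mm², y = 115 mm, Ī = 4 572 667 mm⁴.
Top flange: 300 × 20, A = 6 000 mm², y = 220 mm, Ī = 200 000 mm⁴.
Hole (subtracted): ⌀12, A = 113.097 mm², y = 10 mm, Ī = 1017.88 mm⁴.
Centroid: ȳ = ΣA·y / ΣA = 115.886 mm.
Transfer each piece to the horizontal centroidal axis using Ī + A·d² with d = y − 115.886:
  bottom flange: d = -105.886 mm → contributes +67 470 758 mm⁴
  web: d = -0.885754 mm → contributes +4 573 859 mm⁴
  top flange: d = 104.114 mm → contributes +65 238 657 mm⁴
  hole: d = -105.886 mm → contributes −1 269 042 mm⁴
Total I = 136 014 232 mm⁴.

I_xx ≈ 1.360 × 10⁸ mm⁴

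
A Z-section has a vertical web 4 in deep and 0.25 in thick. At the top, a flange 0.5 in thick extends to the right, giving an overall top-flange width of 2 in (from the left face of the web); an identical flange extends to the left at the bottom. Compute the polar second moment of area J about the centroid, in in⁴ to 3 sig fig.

J ≈ 8.93 in⁴

Split into non-overlapping primitives; take the origin at the lower-left of the bounding box.
Web: 0.25 × 4, A = 1 in², y = 2 in, Ī = 1.3333 in⁴.
Top flange (beyond web): 1.75 × 0.5, A = 0.875 in², y = 3.75 in, Ī = 0.018229 in⁴.
Bottom flange (beyond web): 1.75 × 0.5, A = 0.875 in², y = 0.25 in, Ī = 0.018229 in⁴.
Centroid: ȳ = ΣA·y / ΣA = 2 in.
Transfer each piece to the centroidal x-axis using Ī + A·d² with d = y − 2:
  web: d = 0 in → contributes +1.3333 in⁴
  top flange (beyond web): d = 1.75 in → contributes +2.6979 in⁴
  bottom flange (beyond web): d = -1.75 in → contributes +2.6979 in⁴
Total I = 6.7292 in⁴.
For the y-axis: x̄ = 1.875 in.
Repeating about the centroidal y-axis gives I_y = 2.2018 in⁴.
Polar second moment: J = I_x + I_y = 8.931 in⁴.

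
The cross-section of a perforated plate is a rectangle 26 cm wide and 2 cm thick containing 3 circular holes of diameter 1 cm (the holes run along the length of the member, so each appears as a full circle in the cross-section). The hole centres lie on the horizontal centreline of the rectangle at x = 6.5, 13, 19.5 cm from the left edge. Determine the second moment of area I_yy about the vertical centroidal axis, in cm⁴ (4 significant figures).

Decompose the section into non-overlapping parts with the origin at the bottom-left of its bounding rectangle.
Plate: 26 × 2, A = 52 cm², x = 13 cm, Ī = 2929.33 cm⁴.
Hole 1 (subtracted): ⌀1, A = 0.785398 cm², x = 6.5 cm, Ī = 0.0490874 cm⁴.
Hole 2 (subtracted): ⌀1, A = 0.785398 cm², x = 13 cm, Ī = 0.0490874 cm⁴.
Hole 3 (subtracted): ⌀1, A = 0.785398 cm², x = 19.5 cm, Ī = 0.0490874 cm⁴.
By symmetry the centroid is at mid-width, x̄ = 13 cm.
Transfer each piece to the vertical centroidal axis using Ī + A·d² with d = x − 13:
  plate: d = 0 cm → contributes +2929.33 cm⁴
  hole 1: d = -6.5 cm → contributes −33.2322 cm⁴
  hole 2: d = 0 cm → contributes −0.0490874 cm⁴
  hole 3: d = 6.5 cm → contributes −33.2322 cm⁴
Total I = 2862.82 cm⁴.

I_yy ≈ 2863 cm⁴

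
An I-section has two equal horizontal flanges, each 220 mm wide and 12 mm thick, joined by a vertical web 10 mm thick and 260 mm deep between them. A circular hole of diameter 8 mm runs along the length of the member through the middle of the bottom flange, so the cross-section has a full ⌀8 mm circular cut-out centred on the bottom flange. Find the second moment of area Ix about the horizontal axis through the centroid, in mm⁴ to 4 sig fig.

Treat the section as a set of non-overlapping primitives; coordinates are from the bounding-box lower-left.
Bottom flange: 220 × 12, A = 2 640 mm², y = 6 mm, Ī = 31 680 mm⁴.
Web: 10 × 260, A = 2 600 mm², y = 142 mm, Ī = 14 646 667 mm⁴.
Top flange: 220 × 12, A = 2 640 mm², y = 278 mm, Ī = 31 680 mm⁴.
Hole (subtracted): ⌀8, A = 50.2655 mm², y = 6 mm, Ī = 201.062 mm⁴.
Centroid: ȳ = ΣA·y / ΣA = 142.873 mm.
Transfer each piece to the horizontal axis through the centroid using Ī + A·d² with d = y − 142.873:
  bottom flange: d = -136.873 mm → contributes +49 490 085 mm⁴
  web: d = -0.873095 mm → contributes +14 648 649 mm⁴
  top flange: d = 135.127 mm → contributes +48 236 180 mm⁴
  hole: d = -136.873 mm → contributes −941 887 mm⁴
Total I = 111 433 027 mm⁴.

Ix ≈ 1.114 × 10⁸ mm⁴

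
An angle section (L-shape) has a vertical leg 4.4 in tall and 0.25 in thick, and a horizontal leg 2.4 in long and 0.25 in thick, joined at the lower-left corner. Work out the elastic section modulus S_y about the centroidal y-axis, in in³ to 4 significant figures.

Break the section into simple shapes (no overlaps), measuring from the bottom-left corner of the bounding box.
Vertical leg: 0.25 × 4.4, A = 1.1 in², x = 0.125 in, Ī = 0.00572917 in⁴.
Horizontal leg (remainder): 2.15 × 0.25, A = 0.5375 in², x = 1.325 in, Ī = 0.207049 in⁴.
Centroid: x̄ = ΣA·x / ΣA = 0.518893 in.
Transfer each piece to the centroidal y-axis using Ī + A·d² with d = x − 0.518893:
  vertical leg: d = -0.393893 in → contributes +0.176396 in⁴
  horizontal leg (remainder): d = 0.806107 in → contributes +0.556321 in⁴
Total I = 0.732718 in⁴.
Extreme fibre distance c = 1.88111 in; S = I/c = 0.389514 in³.

S_y ≈ 0.3895 in³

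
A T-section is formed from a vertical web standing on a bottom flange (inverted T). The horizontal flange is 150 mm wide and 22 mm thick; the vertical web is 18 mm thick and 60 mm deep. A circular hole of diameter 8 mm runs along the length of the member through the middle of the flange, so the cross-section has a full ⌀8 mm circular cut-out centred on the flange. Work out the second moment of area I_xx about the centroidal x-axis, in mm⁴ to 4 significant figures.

Split into non-overlapping primitives; take the origin at the lower-left of the bounding box.
Flange: 150 × 22, A = 3 300 mm², y = 11 mm, Ī = 133 100 mm⁴.
Web: 18 × 60, A = 1 080 mm², y = 52 mm, Ī = 324 000 mm⁴.
Hole (subtracted): ⌀8, A = 50.2655 mm², y = 11 mm, Ī = 201.062 mm⁴.
Centroid: ȳ = ΣA·y / ΣA = 21.227 mm.
Transfer each piece to the centroidal x-axis using Ī + A·d² with d = y − 21.227:
  flange: d = -10.227 mm → contributes +478 249 mm⁴
  web: d = 30.773 mm → contributes +1 346 739 mm⁴
  hole: d = -10.227 mm → contributes −5458.36 mm⁴
Total I = 1 819 529 mm⁴.

I_xx ≈ 1.820 × 10⁶ mm⁴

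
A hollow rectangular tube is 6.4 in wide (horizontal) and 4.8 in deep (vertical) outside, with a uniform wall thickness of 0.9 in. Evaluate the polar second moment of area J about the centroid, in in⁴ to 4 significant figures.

J ≈ 129.2 in⁴

Break the section into simple shapes (no overlaps), measuring from the bottom-left corner of the bounding box.
Outer rectangle: 6.4 × 4.8, A = 30.72 in², y = 2.4 in, Ī = 58.9824 in⁴.
Inner void (subtracted): 4.6 × 3, A = 13.8 in², y = 2.4 in, Ī = 10.35 in⁴.
By symmetry the centroid is at mid-height, ȳ = 2.4 in.
All pieces are centred on the centroidal x-axis, so I = ΣĪ (holes subtracted) = 48.6324 in⁴.
Repeating about the centroidal y-axis gives I_y = 80.5236 in⁴.
Polar second moment: J = I_x + I_y = 129.156 in⁴.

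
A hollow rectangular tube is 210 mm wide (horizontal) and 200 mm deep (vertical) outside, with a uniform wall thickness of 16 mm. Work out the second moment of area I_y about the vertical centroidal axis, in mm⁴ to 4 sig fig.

Split into non-overlapping primitives; take the origin at the lower-left of the bounding box.
Outer rectangle: 210 × 200, A = 42 000 mm², x = 105 mm, Ī = 154 350 000 mm⁴.
Inner void (subtracted): 178 × 168, A = 29 904 mm², x = 105 mm, Ī = 78 956 528 mm⁴.
By symmetry the centroid is at mid-width, x̄ = 105 mm.
All pieces are centred on the vertical centroidal axis, so I = ΣĪ (holes subtracted) = 75 393 472 mm⁴.

I_y ≈ 7.539 × 10⁷ mm⁴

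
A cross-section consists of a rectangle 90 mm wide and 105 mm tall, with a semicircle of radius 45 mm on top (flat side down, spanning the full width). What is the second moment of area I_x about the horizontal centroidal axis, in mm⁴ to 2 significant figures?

I_x ≈ 2.1 × 10⁷ mm⁴

Break the section into simple shapes (no overlaps), measuring from the bottom-left corner of the bounding box.
Rectangular body: 90 × 105, A = 9 450 mm², y = 52.5 mm, Ī = 8 682 188 mm⁴.
Semicircular cap: semicircle r = 45, A = 3 181 mm², y = 124.1 mm, Ī = 450 072 mm⁴.
Centroid: ȳ = ΣA·y / ΣA = 70.53 mm.
Transfer each piece to the horizontal centroidal axis using Ī + A·d² with d = y − 70.53:
  rectangular body: d = -18.03 mm → contributes +11 754 494 mm⁴
  semicircular cap: d = 53.57 mm → contributes +9 577 565 mm⁴
Total I = 21 332 059 mm⁴.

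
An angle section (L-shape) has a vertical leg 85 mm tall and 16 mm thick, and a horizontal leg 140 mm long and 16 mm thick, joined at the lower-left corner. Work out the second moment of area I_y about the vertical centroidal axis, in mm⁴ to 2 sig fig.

I_y ≈ 6.5 × 10⁶ mm⁴

Decompose the section into non-overlapping parts with the origin at the bottom-left of its bounding rectangle.
Vertical leg: 16 × 85, A = 1 360 mm², x = 8 mm, Ī = 29 013 mm⁴.
Horizontal leg (remainder): 124 × 16, A = 1 984 mm², x = 78 mm, Ī = 2 542 165 mm⁴.
Centroid: x̄ = ΣA·x / ΣA = 49.53 mm.
Transfer each piece to the vertical centroidal axis using Ī + A·d² with d = x − 49.53:
  vertical leg: d = -41.53 mm → contributes +2 374 785 mm⁴
  horizontal leg (remainder): d = 28.47 mm → contributes +4 150 154 mm⁴
Total I = 6 524 939 mm⁴.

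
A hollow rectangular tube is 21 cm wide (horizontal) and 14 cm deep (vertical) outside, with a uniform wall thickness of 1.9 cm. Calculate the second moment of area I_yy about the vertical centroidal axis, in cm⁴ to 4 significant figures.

I_yy ≈ 6479 cm⁴

Split into non-overlapping primitives; take the origin at the lower-left of the bounding box.
Outer rectangle: 21 × 14, A = 294 cm², x = 10.5 cm, Ī = 10804.5 cm⁴.
Inner void (subtracted): 17.2 × 10.2, A = 175.44 cm², x = 10.5 cm, Ī = 4325.18 cm⁴.
By symmetry the centroid is at mid-width, x̄ = 10.5 cm.
All pieces are centred on the vertical centroidal axis, so I = ΣĪ (holes subtracted) = 6479.32 cm⁴.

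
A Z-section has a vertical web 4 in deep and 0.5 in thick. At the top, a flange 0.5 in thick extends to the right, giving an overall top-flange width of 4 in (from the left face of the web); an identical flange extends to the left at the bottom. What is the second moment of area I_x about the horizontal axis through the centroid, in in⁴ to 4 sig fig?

Decompose the section into non-overlapping parts with the origin at the bottom-left of its bounding rectangle.
Web: 0.5 × 4, A = 2 in², y = 2 in, Ī = 2.66667 in⁴.
Top flange (beyond web): 3.5 × 0.5, A = 1.75 in², y = 3.75 in, Ī = 0.0364583 in⁴.
Bottom flange (beyond web): 3.5 × 0.5, A = 1.75 in², y = 0.25 in, Ī = 0.0364583 in⁴.
Centroid: ȳ = ΣA·y / ΣA = 2 in.
Transfer each piece to the horizontal axis through the centroid using Ī + A·d² with d = y − 2:
  web: d = 0 in → contributes +2.66667 in⁴
  top flange (beyond web): d = 1.75 in → contributes +5.39583 in⁴
  bottom flange (beyond web): d = -1.75 in → contributes +5.39583 in⁴
Total I = 13.4583 in⁴.

I_x ≈ 13.46 in⁴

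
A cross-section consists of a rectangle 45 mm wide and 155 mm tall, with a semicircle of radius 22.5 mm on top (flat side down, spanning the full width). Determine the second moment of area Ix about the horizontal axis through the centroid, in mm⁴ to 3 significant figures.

Decompose the section into non-overlapping parts with the origin at the bottom-left of its bounding rectangle.
Rectangular body: 45 × 155, A = 6 975 mm², y = 77.5 mm, Ī = 13 964 531 mm⁴.
Semicircular cap: semicircle r = 22.5, A = 795.22 mm², y = 164.55 mm, Ī = 28 130 mm⁴.
Centroid: ȳ = ΣA·y / ΣA = 86.409 mm.
Transfer each piece to the horizontal axis through the centroid using Ī + A·d² with d = y − 86.409:
  rectangular body: d = -8.9088 mm → contributes +14 518 109 mm⁴
  semicircular cap: d = 78.141 mm → contributes +4 883 672 mm⁴
Total I = 19 401 780 mm⁴.

Ix ≈ 1.94 × 10⁷ mm⁴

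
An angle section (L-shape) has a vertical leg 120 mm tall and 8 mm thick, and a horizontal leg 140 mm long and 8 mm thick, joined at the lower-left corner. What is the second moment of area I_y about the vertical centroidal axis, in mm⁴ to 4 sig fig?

I_y ≈ 4.002 × 10⁶ mm⁴

Split into non-overlapping primitives; take the origin at the lower-left of the bounding box.
Vertical leg: 8 × 120, A = 960 mm², x = 4 mm, Ī = 5 120 mm⁴.
Horizontal leg (remainder): 132 × 8, A = 1 056 mm², x = 74 mm, Ī = 1 533 312 mm⁴.
Centroid: x̄ = ΣA·x / ΣA = 40.6667 mm.
Transfer each piece to the vertical centroidal axis using Ī + A·d² with d = x − 40.6667:
  vertical leg: d = -36.6667 mm → contributes +1 295 787 mm⁴
  horizontal leg (remainder): d = 33.3333 mm → contributes +2 706 645 mm⁴
Total I = 4 002 432 mm⁴.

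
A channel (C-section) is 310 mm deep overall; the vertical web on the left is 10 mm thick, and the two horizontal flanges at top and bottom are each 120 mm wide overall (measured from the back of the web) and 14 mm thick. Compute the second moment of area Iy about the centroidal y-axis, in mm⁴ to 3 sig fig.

Break the section into simple shapes (no overlaps), measuring from the bottom-left corner of the bounding box.
Web: 10 × 310, A = 3 100 mm², x = 5 mm, Ī = 25 833 mm⁴.
Top flange (beyond web): 110 × 14, A = 1 540 mm², x = 65 mm, Ī = 1 552 833 mm⁴.
Bottom flange (beyond web): 110 × 14, A = 1 540 mm², x = 65 mm, Ī = 1 552 833 mm⁴.
Centroid: x̄ = ΣA·x / ΣA = 34.903 mm.
Transfer each piece to the centroidal y-axis using Ī + A·d² with d = x − 34.903:
  web: d = -29.903 mm → contributes +2 797 804 mm⁴
  top flange (beyond web): d = 30.097 mm → contributes +2 947 819 mm⁴
  bottom flange (beyond web): d = 30.097 mm → contributes +2 947 819 mm⁴
Total I = 8 693 442 mm⁴.

Iy ≈ 8.69 × 10⁶ mm⁴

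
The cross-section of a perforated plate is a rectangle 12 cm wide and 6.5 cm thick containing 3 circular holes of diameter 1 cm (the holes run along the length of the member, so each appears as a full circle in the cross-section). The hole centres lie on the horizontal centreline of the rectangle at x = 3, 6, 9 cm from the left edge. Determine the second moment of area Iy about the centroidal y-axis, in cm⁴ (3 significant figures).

Iy ≈ 922 cm⁴

Break the section into simple shapes (no overlaps), measuring from the bottom-left corner of the bounding box.
Plate: 12 × 6.5, A = 78 cm², x = 6 cm, Ī = 936 cm⁴.
Hole 1 (subtracted): ⌀1, A = 0.7854 cm², x = 3 cm, Ī = 0.049087 cm⁴.
Hole 2 (subtracted): ⌀1, A = 0.7854 cm², x = 6 cm, Ī = 0.049087 cm⁴.
Hole 3 (subtracted): ⌀1, A = 0.7854 cm², x = 9 cm, Ī = 0.049087 cm⁴.
By symmetry the centroid is at mid-width, x̄ = 6 cm.
Transfer each piece to the centroidal y-axis using Ī + A·d² with d = x − 6:
  plate: d = 0 cm → contributes +936 cm⁴
  hole 1: d = -3 cm → contributes −7.1177 cm⁴
  hole 2: d = 0 cm → contributes −0.049087 cm⁴
  hole 3: d = 3 cm → contributes −7.1177 cm⁴
Total I = 921.72 cm⁴.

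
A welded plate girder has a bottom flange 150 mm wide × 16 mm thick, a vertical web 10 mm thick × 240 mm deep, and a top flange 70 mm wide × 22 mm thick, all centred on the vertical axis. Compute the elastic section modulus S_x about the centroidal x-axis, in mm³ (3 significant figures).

Treat the section as a set of non-overlapping primitives; coordinates are from the bounding-box lower-left.
Bottom plate: 150 × 16, A = 2 400 mm², y = 8 mm, Ī = 51 200 mm⁴.
Web plate: 10 × 240, A = 2 400 mm², y = 136 mm, Ī = 11 520 000 mm⁴.
Top plate: 70 × 22, A = 1 540 mm², y = 267 mm, Ī = 62 113 mm⁴.
Centroid: ȳ = ΣA·y / ΣA = 119.37 mm.
Transfer each piece to the centroidal x-axis using Ī + A·d² with d = y − 119.37:
  bottom plate: d = -111.37 mm → contributes +29 816 889 mm⁴
  web plate: d = 16.634 mm → contributes +12 184 061 mm⁴
  top plate: d = 147.63 mm → contributes +33 627 674 mm⁴
Total I = 75 628 624 mm⁴.
Extreme fibre distance c = 158.63 mm; S = I/c = 476 749 mm³.

S_x ≈ 4.77 × 10⁵ mm³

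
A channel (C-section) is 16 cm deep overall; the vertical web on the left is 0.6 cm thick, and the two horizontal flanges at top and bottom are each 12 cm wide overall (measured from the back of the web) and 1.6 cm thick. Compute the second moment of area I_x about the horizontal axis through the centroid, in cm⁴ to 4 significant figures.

Split into non-overlapping primitives; take the origin at the lower-left of the bounding box.
Web: 0.6 × 16, A = 9.6 cm², y = 8 cm, Ī = 204.8 cm⁴.
Top flange (beyond web): 11.4 × 1.6, A = 18.24 cm², y = 15.2 cm, Ī = 3.8912 cm⁴.
Bottom flange (beyond web): 11.4 × 1.6, A = 18.24 cm², y = 0.8 cm, Ī = 3.8912 cm⁴.
By symmetry the centroid is at mid-height, ȳ = 8 cm.
Transfer each piece to the horizontal axis through the centroid using Ī + A·d² with d = y − 8:
  web: d = 0 cm → contributes +204.8 cm⁴
  top flange (beyond web): d = 7.2 cm → contributes +949.453 cm⁴
  bottom flange (beyond web): d = -7.2 cm → contributes +949.453 cm⁴
Total I = 2103.71 cm⁴.

I_x ≈ 2104 cm⁴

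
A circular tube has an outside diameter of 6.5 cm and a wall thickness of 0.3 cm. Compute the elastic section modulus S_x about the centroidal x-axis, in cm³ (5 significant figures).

S_x ≈ 8.6594 cm³

Break the section into simple shapes (no overlaps), measuring from the bottom-left corner of the bounding box.
Outer circle: ⌀6.5, A = 33.18307 cm², y = 3.25 cm, Ī = 87.62405 cm⁴.
Bore (subtracted): ⌀5.9, A = 27.33971 cm², y = 3.25 cm, Ī = 59.48096 cm⁴.
By symmetry the centroid is at mid-height, ȳ = 3.25 cm.
All pieces are centred on the centroidal x-axis, so I = ΣĪ (holes subtracted) = 28.14309 cm⁴.
Extreme fibre distance c = 3.25 cm; S = I/c = 8.659413 cm³.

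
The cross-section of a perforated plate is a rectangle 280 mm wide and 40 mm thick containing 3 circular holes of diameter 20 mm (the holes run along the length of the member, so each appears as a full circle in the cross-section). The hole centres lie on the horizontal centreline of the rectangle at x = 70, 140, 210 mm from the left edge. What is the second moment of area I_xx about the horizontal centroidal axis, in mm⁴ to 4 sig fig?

Treat the section as a set of non-overlapping primitives; coordinates are from the bounding-box lower-left.
Plate: 280 × 40, A = 11 200 mm², y = 20 mm, Ī = 1 493 333 mm⁴.
Hole 1 (subtracted): ⌀20, A = 314.159 mm², y = 20 mm, Ī = 7853.98 mm⁴.
Hole 2 (subtracted): ⌀20, A = 314.159 mm², y = 20 mm, Ī = 7853.98 mm⁴.
Hole 3 (subtracted): ⌀20, A = 314.159 mm², y = 20 mm, Ī = 7853.98 mm⁴.
By symmetry the centroid is at mid-height, ȳ = 20 mm.
All pieces are centred on the horizontal centroidal axis, so I = ΣĪ (holes subtracted) = 1 469 771 mm⁴.

I_xx ≈ 1.470 × 10⁶ mm⁴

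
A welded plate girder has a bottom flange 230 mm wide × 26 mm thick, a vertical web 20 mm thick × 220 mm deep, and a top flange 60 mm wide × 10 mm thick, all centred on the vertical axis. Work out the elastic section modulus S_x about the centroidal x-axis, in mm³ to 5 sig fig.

S_x ≈ 4.2076 × 10⁵ mm³

Split into non-overlapping primitives; take the origin at the lower-left of the bounding box.
Bottom plate: 230 × 26, A = 5 980 mm², y = 13 mm, Ī = 336873.3 mm⁴.
Web plate: 20 × 220, A = 4 400 mm², y = 136 mm, Ī = 17 746 667 mm⁴.
Top plate: 60 × 10, A = 600 mm², y = 251 mm, Ī = 5 000 mm⁴.
Centroid: ȳ = ΣA·y / ΣA = 75.29508 mm.
Transfer each piece to the centroidal x-axis using Ī + A·d² with d = y − 75.29508:
  bottom plate: d = -62.29508 mm → contributes +23 543 323 mm⁴
  web plate: d = 60.70492 mm → contributes +33 961 050 mm⁴
  top plate: d = 175.7049 mm → contributes +18 528 331 mm⁴
Total I = 76 032 704 mm⁴.
Extreme fibre distance c = 180.7049 mm; S = I/c = 420756.1 mm³.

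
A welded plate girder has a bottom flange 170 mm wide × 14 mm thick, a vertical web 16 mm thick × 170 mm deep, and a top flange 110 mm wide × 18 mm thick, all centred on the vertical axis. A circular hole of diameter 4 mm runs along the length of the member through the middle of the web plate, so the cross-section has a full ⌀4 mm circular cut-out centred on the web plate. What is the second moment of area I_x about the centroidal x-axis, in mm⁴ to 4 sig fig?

Split into non-overlapping primitives; take the origin at the lower-left of the bounding box.
Bottom plate: 170 × 14, A = 2 380 mm², y = 7 mm, Ī = 38873.3 mm⁴.
Web plate: 16 × 170, A = 2 720 mm², y = 99 mm, Ī = 6 550 667 mm⁴.
Top plate: 110 × 18, A = 1 980 mm², y = 193 mm, Ī = 53 460 mm⁴.
Hole (subtracted): ⌀4, A = 12.5664 mm², y = 99 mm, Ī = 12.5664 mm⁴.
Centroid: ȳ = ΣA·y / ΣA = 94.3533 mm.
Transfer each piece to the centroidal x-axis using Ī + A·d² with d = y − 94.3533:
  bottom plate: d = -87.3533 mm → contributes +18 199 713 mm⁴
  web plate: d = 4.64667 mm → contributes +6 609 396 mm⁴
  top plate: d = 98.6467 mm → contributes +19 321 166 mm⁴
  hole: d = 4.64667 mm → contributes −283.893 mm⁴
Total I = 44 129 991 mm⁴.

I_x ≈ 4.413 × 10⁷ mm⁴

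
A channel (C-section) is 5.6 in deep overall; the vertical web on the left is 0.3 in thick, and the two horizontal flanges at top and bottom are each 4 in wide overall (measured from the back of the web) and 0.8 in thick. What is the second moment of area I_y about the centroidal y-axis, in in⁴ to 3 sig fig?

I_y ≈ 12.0 in⁴

Break the section into simple shapes (no overlaps), measuring from the bottom-left corner of the bounding box.
Web: 0.3 × 5.6, A = 1.68 in², x = 0.15 in, Ī = 0.0126 in⁴.
Top flange (beyond web): 3.7 × 0.8, A = 2.96 in², x = 2.15 in, Ī = 3.3769 in⁴.
Bottom flange (beyond web): 3.7 × 0.8, A = 2.96 in², x = 2.15 in, Ī = 3.3769 in⁴.
Centroid: x̄ = ΣA·x / ΣA = 1.7079 in.
Transfer each piece to the centroidal y-axis using Ī + A·d² with d = x − 1.7079:
  web: d = -1.5579 in → contributes +4.09 in⁴
  top flange (beyond web): d = 0.44211 in → contributes +3.9554 in⁴
  bottom flange (beyond web): d = 0.44211 in → contributes +3.9554 in⁴
Total I = 12.001 in⁴.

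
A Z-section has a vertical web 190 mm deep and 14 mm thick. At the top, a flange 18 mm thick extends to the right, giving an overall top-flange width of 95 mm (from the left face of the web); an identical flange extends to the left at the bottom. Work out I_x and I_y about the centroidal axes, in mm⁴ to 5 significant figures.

I_x ≈ 2.9648 × 10⁷ mm⁴, I_y ≈ 8.2170 × 10⁶ mm⁴

Split into non-overlapping primitives; take the origin at the lower-left of the bounding box.
Web: 14 × 190, A = 2 660 mm², y = 95 mm, Ī = 8 002 167 mm⁴.
Top flange (beyond web): 81 × 18, A = 1 458 mm², y = 181 mm, Ī = 39 366 mm⁴.
Bottom flange (beyond web): 81 × 18, A = 1 458 mm², y = 9 mm, Ī = 39 366 mm⁴.
Centroid: ȳ = ΣA·y / ΣA = 95 mm.
Transfer each piece to the centroidal x-axis using Ī + A·d² with d = y − 95:
  web: d = 0 mm → contributes +8 002 167 mm⁴
  top flange (beyond web): d = 86 mm → contributes +10 822 734 mm⁴
  bottom flange (beyond web): d = -86 mm → contributes +10 822 734 mm⁴
Total I = 29 647 635 mm⁴.
For the y-axis: x̄ = 88 mm.
Repeating about the centroidal y-axis gives I_y = 8 216 995 mm⁴.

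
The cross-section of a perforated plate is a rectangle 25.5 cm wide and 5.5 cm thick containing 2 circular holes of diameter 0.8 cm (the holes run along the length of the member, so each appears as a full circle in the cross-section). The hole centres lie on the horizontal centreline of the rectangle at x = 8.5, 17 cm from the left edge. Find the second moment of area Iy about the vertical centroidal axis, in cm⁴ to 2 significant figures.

Decompose the section into non-overlapping parts with the origin at the bottom-left of its bounding rectangle.
Plate: 25.5 × 5.5, A = 140.3 cm², x = 12.75 cm, Ī = 7 600 cm⁴.
Hole 1 (subtracted): ⌀0.8, A = 0.5027 cm², x = 8.5 cm, Ī = 0.02011 cm⁴.
Hole 2 (subtracted): ⌀0.8, A = 0.5027 cm², x = 17 cm, Ī = 0.02011 cm⁴.
By symmetry the centroid is at mid-width, x̄ = 12.75 cm.
Transfer each piece to the vertical centroidal axis using Ī + A·d² with d = x − 12.75:
  plate: d = 0 cm → contributes +7 600 cm⁴
  hole 1: d = -4.25 cm → contributes −9.099 cm⁴
  hole 2: d = 4.25 cm → contributes −9.099 cm⁴
Total I = 7 582 cm⁴.

Iy ≈ 7600 cm⁴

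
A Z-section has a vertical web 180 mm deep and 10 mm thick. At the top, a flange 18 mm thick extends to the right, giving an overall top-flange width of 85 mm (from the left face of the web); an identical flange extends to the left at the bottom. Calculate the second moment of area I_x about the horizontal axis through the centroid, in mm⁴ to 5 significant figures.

I_x ≈ 2.2648 × 10⁷ mm⁴

Split into non-overlapping primitives; take the origin at the lower-left of the bounding box.
Web: 10 × 180, A = 1 800 mm², y = 90 mm, Ī = 4 860 000 mm⁴.
Top flange (beyond web): 75 × 18, A = 1 350 mm², y = 171 mm, Ī = 36 450 mm⁴.
Bottom flange (beyond web): 75 × 18, A = 1 350 mm², y = 9 mm, Ī = 36 450 mm⁴.
Centroid: ȳ = ΣA·y / ΣA = 90 mm.
Transfer each piece to the horizontal axis through the centroid using Ī + A·d² with d = y − 90:
  web: d = 0 mm → contributes +4 860 000 mm⁴
  top flange (beyond web): d = 81 mm → contributes +8 893 800 mm⁴
  bottom flange (beyond web): d = -81 mm → contributes +8 893 800 mm⁴
Total I = 22 647 600 mm⁴.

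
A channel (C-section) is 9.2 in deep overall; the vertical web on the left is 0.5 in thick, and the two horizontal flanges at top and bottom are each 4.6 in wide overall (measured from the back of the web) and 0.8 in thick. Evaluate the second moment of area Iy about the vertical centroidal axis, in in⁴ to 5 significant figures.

Break the section into simple shapes (no overlaps), measuring from the bottom-left corner of the bounding box.
Web: 0.5 × 9.2, A = 4.6 in², x = 0.25 in, Ī = 0.09583333 in⁴.
Top flange (beyond web): 4.1 × 0.8, A = 3.28 in², x = 2.55 in, Ī = 4.594733 in⁴.
Bottom flange (beyond web): 4.1 × 0.8, A = 3.28 in², x = 2.55 in, Ī = 4.594733 in⁴.
Centroid: x̄ = ΣA·x / ΣA = 1.601971 in.
Transfer each piece to the vertical centroidal axis using Ī + A·d² with d = x − 1.601971:
  web: d = -1.351971 in → contributes +8.503835 in⁴
  top flange (beyond web): d = 0.9480287 in → contributes +7.542661 in⁴
  bottom flange (beyond web): d = 0.9480287 in → contributes +7.542661 in⁴
Total I = 23.58916 in⁴.

Iy ≈ 23.589 in⁴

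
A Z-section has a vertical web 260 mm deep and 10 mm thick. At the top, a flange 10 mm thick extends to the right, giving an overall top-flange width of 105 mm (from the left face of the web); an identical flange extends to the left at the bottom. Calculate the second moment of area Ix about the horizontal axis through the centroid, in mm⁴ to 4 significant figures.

Ix ≈ 4.435 × 10⁷ mm⁴

Decompose the section into non-overlapping parts with the origin at the bottom-left of its bounding rectangle.
Web: 10 × 260, A = 2 600 mm², y = 130 mm, Ī = 14 646 667 mm⁴.
Top flange (beyond web): 95 × 10, A = 950 mm², y = 255 mm, Ī = 7916.67 mm⁴.
Bottom flange (beyond web): 95 × 10, A = 950 mm², y = 5 mm, Ī = 7916.67 mm⁴.
Centroid: ȳ = ΣA·y / ΣA = 130 mm.
Transfer each piece to the horizontal axis through the centroid using Ī + A·d² with d = y − 130:
  web: d = 0 mm → contributes +14 646 667 mm⁴
  top flange (beyond web): d = 125 mm → contributes +14 851 667 mm⁴
  bottom flange (beyond web): d = -125 mm → contributes +14 851 667 mm⁴
Total I = 44 350 000 mm⁴.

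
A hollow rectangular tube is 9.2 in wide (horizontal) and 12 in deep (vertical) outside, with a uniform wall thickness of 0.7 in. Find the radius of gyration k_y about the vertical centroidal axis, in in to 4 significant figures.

Split into non-overlapping primitives; take the origin at the lower-left of the bounding box.
Outer rectangle: 9.2 × 12, A = 110.4 in², x = 4.6 in, Ī = 778.688 in⁴.
Inner void (subtracted): 7.8 × 10.6, A = 82.68 in², x = 4.6 in, Ī = 419.188 in⁴.
By symmetry the centroid is at mid-width, x̄ = 4.6 in.
All pieces are centred on the vertical centroidal axis, so I = ΣĪ (holes subtracted) = 359.5 in⁴.
Radius of gyration: k = √(I/A) = √(359.5 / 27.72) = 3.60125 in.

k_y ≈ 3.601 in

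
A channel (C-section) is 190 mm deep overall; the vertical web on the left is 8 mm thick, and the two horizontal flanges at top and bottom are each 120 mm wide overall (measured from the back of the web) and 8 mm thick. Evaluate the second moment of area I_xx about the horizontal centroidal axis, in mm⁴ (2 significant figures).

Split into non-overlapping primitives; take the origin at the lower-left of the bounding box.
Web: 8 × 190, A = 1 520 mm², y = 95 mm, Ī = 4 572 667 mm⁴.
Top flange (beyond web): 112 × 8, A = 896 mm², y = 186 mm, Ī = 4 779 mm⁴.
Bottom flange (beyond web): 112 × 8, A = 896 mm², y = 4 mm, Ī = 4 779 mm⁴.
By symmetry the centroid is at mid-height, ȳ = 95 mm.
Transfer each piece to the horizontal centroidal axis using Ī + A·d² with d = y − 95:
  web: d = 0 mm → contributes +4 572 667 mm⁴
  top flange (beyond web): d = 91 mm → contributes +7 424 555 mm⁴
  bottom flange (beyond web): d = -91 mm → contributes +7 424 555 mm⁴
Total I = 19 421 776 mm⁴.

I_xx ≈ 1.9 × 10⁷ mm⁴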